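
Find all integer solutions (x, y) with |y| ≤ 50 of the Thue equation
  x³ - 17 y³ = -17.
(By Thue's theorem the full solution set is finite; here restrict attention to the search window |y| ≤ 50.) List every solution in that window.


The equation is x³ - 17y³ = -17. For fixed y, x³ = 17·y³ − 17, so a solution requires the RHS to be a perfect cube.
Strategy: iterate y from -50 to 50, compute RHS = 17·y³ − 17, and check whether it is a (positive or negative) perfect cube.
Check small values of y:
  y = 0: RHS = -17 is not a perfect cube.
  y = 1: RHS = 0 = (0)³ ⇒ x = 0 works.
  y = -1: RHS = -34 is not a perfect cube.
  y = 2: RHS = 119 is not a perfect cube.
  y = -2: RHS = -153 is not a perfect cube.
  y = 3: RHS = 442 is not a perfect cube.
  y = -3: RHS = -476 is not a perfect cube.
Continuing the search up to |y| = 50 finds no further solutions beyond those listed.
Collected solutions: (0, 1).

Solutions (with |y| ≤ 50): (0, 1).


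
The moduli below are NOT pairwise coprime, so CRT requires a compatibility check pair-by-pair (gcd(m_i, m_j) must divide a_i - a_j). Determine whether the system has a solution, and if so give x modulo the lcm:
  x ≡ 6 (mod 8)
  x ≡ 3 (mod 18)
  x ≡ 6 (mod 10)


Moduli 8, 18, 10 are not pairwise coprime, so CRT works modulo lcm(m_i) when all pairwise compatibility conditions hold.
Pairwise compatibility: gcd(m_i, m_j) must divide a_i - a_j for every pair.
Merge one congruence at a time:
  Start: x ≡ 6 (mod 8).
  Combine with x ≡ 3 (mod 18): gcd(8, 18) = 2, and 3 - 6 = -3 is NOT divisible by 2.
    ⇒ system is inconsistent (no integer solution).

No solution (the system is inconsistent).


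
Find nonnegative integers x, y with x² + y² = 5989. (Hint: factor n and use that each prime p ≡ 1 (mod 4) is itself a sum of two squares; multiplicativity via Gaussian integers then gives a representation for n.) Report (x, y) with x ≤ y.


Step 1: Factor n = 5989 = 53 · 113.
Step 2: Check the mod-4 condition on each prime factor: 53 ≡ 1 (mod 4), exponent 1; 113 ≡ 1 (mod 4), exponent 1.
All primes ≡ 3 (mod 4) appear to even exponent (or don't appear), so by the two-squares theorem n IS expressible as a sum of two squares.
Step 3: Build a representation. Here n = 53 · 113 is a product of primes ≡ 1 (mod 4). Each prime p ≡ 1 (mod 4) is itself a sum of two squares; find a² by testing p − a² for a perfect square:
  53: 53 − 1² = 52, 53 − 2² = 49 = 7² ⇒ 53 = 2² + 7².
  113: 113 − 1² = 112, 113 − 2² = 109, 113 − 3² = 104, 113 − 4² = 97, 113 − 5² = 88, 113 − 6² = 77, 113 − 7² = 64 = 8² ⇒ 113 = 7² + 8².
  Combine using the Brahmagupta–Fibonacci identity (a² + b²)(c² + d²) = (ac − bd)² + (ad + bc)² = (ac + bd)² + (ad − bc)²:
  53 · 113 = 5989: from (2² + 7²)(7² + 8²), take (2·7 − 7·8, 2·8 + 7·7) = (14 − 56, 16 + 49) = (-42, 65); dropping signs (only squares matter) gives (42, 65); check 42² + 65² = 1764 + 4225 = 5989 ✓.
Step 4: Order so x ≤ y and verify: 42² + 65² = 1764 + 4225 = 5989 = n. ✓

n = 5989 = 42² + 65² (one valid representation with x ≤ y).


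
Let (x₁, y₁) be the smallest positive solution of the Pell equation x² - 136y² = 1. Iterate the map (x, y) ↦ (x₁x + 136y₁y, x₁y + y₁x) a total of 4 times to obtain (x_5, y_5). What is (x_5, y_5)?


Step 1: Find the fundamental solution (x₁, y₁) of x² - 136y² = 1.
  Expand √136 as a continued fraction. a₀ = ⌊√136⌋ = 11; iterate m_{k+1} = d_k·a_k − m_k, d_{k+1} = (136 − m_{k+1}²)/d_k, a_{k+1} = ⌊(a₀ + m_{k+1})/d_{k+1}⌋ (starting m₀ = 0, d₀ = 1), with convergents p_k = a_k·p_{k-1} + p_{k-2}, q_k = a_k·q_{k-1} + q_{k-2} (p₋₁ = 1, q₋₁ = 0):
  k = 0: a₀ = 11; p₀/q₀ = 11/1; p₀² − 136·q₀² = 121 − 136 = -15.
  k = 1: m = 11, d = 15, a = ⌊(11 + 11)/15⌋ = 1; p/q = (1·11 + 1)/(1·1 + 0) = 12/1; p² − 136·q² = 144 − 136 = 8.
  k = 2: m = 4, d = 8, a = ⌊(11 + 4)/8⌋ = 1; p/q = (1·12 + 11)/(1·1 + 1) = 23/2; p² − 136·q² = 529 − 544 = -15.
  k = 3: m = 4, d = 15, a = ⌊(11 + 4)/15⌋ = 1; p/q = (1·23 + 12)/(1·2 + 1) = 35/3; p² − 136·q² = 1225 − 1224 = 1.
  The first convergent with p² − 136·q² = 1 gives the fundamental solution (x₁, y₁) = (35, 3).
Step 2: Apply the recurrence (x_{n+1}, y_{n+1}) = (x₁x_n + 136y₁y_n, x₁y_n + y₁x_n) repeatedly.
  From (x_1, y_1) = (35, 3): x_2 = 35·35 + 136·3·3 = 2449; y_2 = 35·3 + 3·35 = 210.
  From (x_2, y_2) = (2449, 210): x_3 = 35·2449 + 136·3·210 = 171395; y_3 = 35·210 + 3·2449 = 14697.
  From (x_3, y_3) = (171395, 14697): x_4 = 35·171395 + 136·3·14697 = 11995201; y_4 = 35·14697 + 3·171395 = 1028580.
  From (x_4, y_4) = (11995201, 1028580): x_5 = 35·11995201 + 136·3·1028580 = 839492675; y_5 = 35·1028580 + 3·11995201 = 71985903.
Step 3: Verify x_5² - 136·y_5² = 704747951378655625 - 704747951378655624 = 1 (should be 1). ✓

(x_1, y_1) = (35, 3); (x_5, y_5) = (839492675, 71985903).


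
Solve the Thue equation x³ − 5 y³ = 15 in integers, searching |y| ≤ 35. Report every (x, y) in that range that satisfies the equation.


The equation is x³ - 5y³ = 15. For fixed y, x³ = 5·y³ + 15, so a solution requires the RHS to be a perfect cube.
Strategy: iterate y from -35 to 35, compute RHS = 5·y³ + 15, and check whether it is a (positive or negative) perfect cube.
Check small values of y:
  y = 0: RHS = 15 is not a perfect cube.
  y = 1: RHS = 20 is not a perfect cube.
  y = -1: RHS = 10 is not a perfect cube.
  y = 2: RHS = 55 is not a perfect cube.
  y = -2: RHS = -25 is not a perfect cube.
  y = 3: RHS = 150 is not a perfect cube.
  y = -3: RHS = -120 is not a perfect cube.
Continuing the search up to |y| = 35 finds no solutions either.
No (x, y) in the scanned range satisfies the equation.

No integer solutions with |y| ≤ 35.


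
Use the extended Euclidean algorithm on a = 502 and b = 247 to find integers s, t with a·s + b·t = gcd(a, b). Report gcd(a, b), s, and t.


Euclidean algorithm on (502, 247) — divide until remainder is 0:
  502 = 2 · 247 + 8
  247 = 30 · 8 + 7
  8 = 1 · 7 + 1
  7 = 7 · 1 + 0
gcd(502, 247) = 1.
Track Bezout coefficients alongside the remainders: start with r₀ = 502 = a·1 + b·0 (s = 1, t = 0) and r₁ = 247 = a·0 + b·1 (s = 0, t = 1); each new remainder r_{k+1} = r_{k-1} − q_k·r_k inherits s_{k+1} = s_{k-1} − q_k·s_k, t_{k+1} = t_{k-1} − q_k·t_k, so r_k = a·s_k + b·t_k at every step:
  q = 2: r = 8, s = 1 − 2·0 = 1, t = 0 − 2·1 = -2  (check: 502·1 + 247·(-2) = 8)
  q = 30: r = 7, s = 0 − 30·1 = -30, t = 1 − 30·(-2) = 61  (check: 502·(-30) + 247·61 = 7)
  q = 1: r = 1, s = 1 − 1·(-30) = 31, t = -2 − 1·61 = -63  (check: 502·31 + 247·(-63) = 1)
The row with r = 1 (the gcd) gives the Bezout coefficients s = 31, t = -63.
Result: 502 · (31) + 247 · (-63) = 1.

gcd(502, 247) = 1; s = 31, t = -63 (check: 502·31 + 247·(-63) = 1).


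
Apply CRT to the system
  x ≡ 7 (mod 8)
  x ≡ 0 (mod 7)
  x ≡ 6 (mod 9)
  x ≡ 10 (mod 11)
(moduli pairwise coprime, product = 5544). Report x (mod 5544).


Product of moduli M = 8 · 7 · 9 · 11 = 5544.
Merge one congruence at a time:
  Start: x ≡ 7 (mod 8).
  Combine with x ≡ 0 (mod 7); new modulus lcm = 56.
    Write x = 7 + 8·t and substitute into x ≡ 0 (mod 7): 8·t ≡ 0 − 7 = -7 (mod 7).
    Reduce coefficients mod 7: 1·t ≡ 0 (mod 7).
    So t ≡ 0 (mod 7).
    Then x = 7 + 8·0 = 7, valid modulo lcm(8, 7) = 56: x ≡ 7 (mod 56).
  Combine with x ≡ 6 (mod 9); new modulus lcm = 504.
    Write x = 7 + 56·t and substitute into x ≡ 6 (mod 9): 56·t ≡ 6 − 7 = -1 (mod 9).
    Reduce coefficients mod 9: 2·t ≡ 8 (mod 9).
    The inverse of 2 mod 9 is 5 (since 2·5 = 10 = 1·9 + 1), so t ≡ 5·8 = 40 ≡ 4 (mod 9).
    Then x = 7 + 56·4 = 231, valid modulo lcm(56, 9) = 504: x ≡ 231 (mod 504).
  Combine with x ≡ 10 (mod 11); new modulus lcm = 5544.
    Write x = 231 + 504·t and substitute into x ≡ 10 (mod 11): 504·t ≡ 10 − 231 = -221 (mod 11).
    Reduce coefficients mod 11: 9·t ≡ 10 (mod 11).
    The inverse of 9 mod 11 is 5 (since 9·5 = 45 = 4·11 + 1), so t ≡ 5·10 = 50 ≡ 6 (mod 11).
    Then x = 231 + 504·6 = 3255, valid modulo lcm(504, 11) = 5544: x ≡ 3255 (mod 5544).
Verify against each original: 3255 mod 8 = 7, 3255 mod 7 = 0, 3255 mod 9 = 6, 3255 mod 11 = 10.

x ≡ 3255 (mod 5544).


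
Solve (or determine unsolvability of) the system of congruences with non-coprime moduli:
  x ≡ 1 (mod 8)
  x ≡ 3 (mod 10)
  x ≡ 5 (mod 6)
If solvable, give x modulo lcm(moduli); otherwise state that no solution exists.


Moduli 8, 10, 6 are not pairwise coprime, so CRT works modulo lcm(m_i) when all pairwise compatibility conditions hold.
Pairwise compatibility: gcd(m_i, m_j) must divide a_i - a_j for every pair.
Merge one congruence at a time:
  Start: x ≡ 1 (mod 8).
  Combine with x ≡ 3 (mod 10): gcd(8, 10) = 2; 3 - 1 = 2, which IS divisible by 2, so compatible.
    Write x = 1 + 8·t and substitute into x ≡ 3 (mod 10): 8·t ≡ 3 − 1 = 2 (mod 10).
    Divide the congruence (and modulus) by g = 2: 4·t ≡ 1 (mod 5).
    The inverse of 4 mod 5 is 4 (since 4·4 = 16 = 3·5 + 1), so t ≡ 4·1 = 4 ≡ 4 (mod 5).
    Then x = 1 + 8·4 = 33, valid modulo lcm(8, 10) = 40: x ≡ 33 (mod 40).
  Combine with x ≡ 5 (mod 6): gcd(40, 6) = 2; 5 - 33 = -28, which IS divisible by 2, so compatible.
    Write x = 33 + 40·t and substitute into x ≡ 5 (mod 6): 40·t ≡ 5 − 33 = -28 (mod 6).
    Divide the congruence (and modulus) by g = 2: 20·t ≡ -14 (mod 3).
    Reduce coefficients mod 3: 2·t ≡ 1 (mod 3).
    The inverse of 2 mod 3 is 2 (since 2·2 = 4 = 1·3 + 1), so t ≡ 2·1 = 2 ≡ 2 (mod 3).
    Then x = 33 + 40·2 = 113, valid modulo lcm(40, 6) = 120: x ≡ 113 (mod 120).
Verify: 113 mod 8 = 1, 113 mod 10 = 3, 113 mod 6 = 5.

x ≡ 113 (mod 120).


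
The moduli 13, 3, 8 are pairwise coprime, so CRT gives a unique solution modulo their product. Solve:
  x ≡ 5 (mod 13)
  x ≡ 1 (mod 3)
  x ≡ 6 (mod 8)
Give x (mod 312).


Moduli 13, 3, 8 are pairwise coprime; by CRT there is a unique solution modulo M = 13 · 3 · 8 = 312.
Solve pairwise, accumulating the modulus:
  Start with x ≡ 5 (mod 13).
  Combine with x ≡ 1 (mod 3): since gcd(13, 3) = 1, we get a unique residue mod 39.
    Write x = 5 + 13·t and substitute into x ≡ 1 (mod 3): 13·t ≡ 1 − 5 = -4 (mod 3).
    Reduce coefficients mod 3: 1·t ≡ 2 (mod 3).
    So t ≡ 2 (mod 3).
    Then x = 5 + 13·2 = 31, valid modulo lcm(13, 3) = 39: x ≡ 31 (mod 39).
  Combine with x ≡ 6 (mod 8): since gcd(39, 8) = 1, we get a unique residue mod 312.
    Write x = 31 + 39·t and substitute into x ≡ 6 (mod 8): 39·t ≡ 6 − 31 = -25 (mod 8).
    Reduce coefficients mod 8: 7·t ≡ 7 (mod 8).
    The inverse of 7 mod 8 is 7 (since 7·7 = 49 = 6·8 + 1), so t ≡ 7·7 = 49 ≡ 1 (mod 8).
    Then x = 31 + 39·1 = 70, valid modulo lcm(39, 8) = 312: x ≡ 70 (mod 312).
Verify: 70 mod 13 = 5 ✓, 70 mod 3 = 1 ✓, 70 mod 8 = 6 ✓.

x ≡ 70 (mod 312).


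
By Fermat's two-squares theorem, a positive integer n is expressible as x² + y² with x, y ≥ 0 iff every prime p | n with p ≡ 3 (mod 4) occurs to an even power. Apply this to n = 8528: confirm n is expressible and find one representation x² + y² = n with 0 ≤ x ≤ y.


Step 1: Factor n = 8528 = 2^4 · 13 · 41.
Step 2: Check the mod-4 condition on each prime factor: 2 = 2 (special); 13 ≡ 1 (mod 4), exponent 1; 41 ≡ 1 (mod 4), exponent 1.
All primes ≡ 3 (mod 4) appear to even exponent (or don't appear), so by the two-squares theorem n IS expressible as a sum of two squares.
Step 3: Build a representation. Group n = k² · m with k = 4 and m = 13 · 41 = 533 (a product of primes ≡ 1 (mod 4)); a representation of m scales to one of n via (k·x)² + (k·y)² = k²(x² + y²). Each prime p ≡ 1 (mod 4) is itself a sum of two squares; find a² by testing p − a² for a perfect square:
  13: 13 − 1² = 12, 13 − 2² = 9 = 3² ⇒ 13 = 2² + 3².
  41: 41 − 1² = 40, 41 − 2² = 37, 41 − 3² = 32, 41 − 4² = 25 = 5² ⇒ 41 = 4² + 5².
  Combine using the Brahmagupta–Fibonacci identity (a² + b²)(c² + d²) = (ac − bd)² + (ad + bc)² = (ac + bd)² + (ad − bc)²:
  13 · 41 = 533: from (2² + 3²)(4² + 5²), take (2·4 − 3·5, 2·5 + 3·4) = (8 − 15, 10 + 12) = (-7, 22); dropping signs (only squares matter) gives (7, 22); check 7² + 22² = 49 + 484 = 533 ✓.
  Scale by k = 4: (4·7, 4·22) = (28, 88).
Step 4: Order so x ≤ y and verify: 28² + 88² = 784 + 7744 = 8528 = n. ✓

n = 8528 = 28² + 88² (one valid representation with x ≤ y).


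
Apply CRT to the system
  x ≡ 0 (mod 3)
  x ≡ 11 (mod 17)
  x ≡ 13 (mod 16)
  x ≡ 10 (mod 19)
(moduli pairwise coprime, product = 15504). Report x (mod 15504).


Product of moduli M = 3 · 17 · 16 · 19 = 15504.
Merge one congruence at a time:
  Start: x ≡ 0 (mod 3).
  Combine with x ≡ 11 (mod 17); new modulus lcm = 51.
    Write x = 0 + 3·t and substitute into x ≡ 11 (mod 17): 3·t ≡ 11 − 0 = 11 (mod 17).
    The inverse of 3 mod 17 is 6 (since 3·6 = 18 = 1·17 + 1), so t ≡ 6·11 = 66 ≡ 15 (mod 17).
    Then x = 0 + 3·15 = 45, valid modulo lcm(3, 17) = 51: x ≡ 45 (mod 51).
  Combine with x ≡ 13 (mod 16); new modulus lcm = 816.
    Write x = 45 + 51·t and substitute into x ≡ 13 (mod 16): 51·t ≡ 13 − 45 = -32 (mod 16).
    Reduce coefficients mod 16: 3·t ≡ 0 (mod 16).
    The inverse of 3 mod 16 is 11 (since 3·11 = 33 = 2·16 + 1), so t ≡ 11·0 = 0 ≡ 0 (mod 16).
    Then x = 45 + 51·0 = 45, valid modulo lcm(51, 16) = 816: x ≡ 45 (mod 816).
  Combine with x ≡ 10 (mod 19); new modulus lcm = 15504.
    Write x = 45 + 816·t and substitute into x ≡ 10 (mod 19): 816·t ≡ 10 − 45 = -35 (mod 19).
    Reduce coefficients mod 19: 18·t ≡ 3 (mod 19).
    The inverse of 18 mod 19 is 18 (since 18·18 = 324 = 17·19 + 1), so t ≡ 18·3 = 54 ≡ 16 (mod 19).
    Then x = 45 + 816·16 = 13101, valid modulo lcm(816, 19) = 15504: x ≡ 13101 (mod 15504).
Verify against each original: 13101 mod 3 = 0, 13101 mod 17 = 11, 13101 mod 16 = 13, 13101 mod 19 = 10.

x ≡ 13101 (mod 15504).


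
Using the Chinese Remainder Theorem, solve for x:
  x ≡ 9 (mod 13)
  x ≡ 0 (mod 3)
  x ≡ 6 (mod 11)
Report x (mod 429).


Moduli 13, 3, 11 are pairwise coprime; by CRT there is a unique solution modulo M = 13 · 3 · 11 = 429.
Solve pairwise, accumulating the modulus:
  Start with x ≡ 9 (mod 13).
  Combine with x ≡ 0 (mod 3): since gcd(13, 3) = 1, we get a unique residue mod 39.
    Write x = 9 + 13·t and substitute into x ≡ 0 (mod 3): 13·t ≡ 0 − 9 = -9 (mod 3).
    Reduce coefficients mod 3: 1·t ≡ 0 (mod 3).
    So t ≡ 0 (mod 3).
    Then x = 9 + 13·0 = 9, valid modulo lcm(13, 3) = 39: x ≡ 9 (mod 39).
  Combine with x ≡ 6 (mod 11): since gcd(39, 11) = 1, we get a unique residue mod 429.
    Write x = 9 + 39·t and substitute into x ≡ 6 (mod 11): 39·t ≡ 6 − 9 = -3 (mod 11).
    Reduce coefficients mod 11: 6·t ≡ 8 (mod 11).
    The inverse of 6 mod 11 is 2 (since 6·2 = 12 = 1·11 + 1), so t ≡ 2·8 = 16 ≡ 5 (mod 11).
    Then x = 9 + 39·5 = 204, valid modulo lcm(39, 11) = 429: x ≡ 204 (mod 429).
Verify: 204 mod 13 = 9 ✓, 204 mod 3 = 0 ✓, 204 mod 11 = 6 ✓.

x ≡ 204 (mod 429).


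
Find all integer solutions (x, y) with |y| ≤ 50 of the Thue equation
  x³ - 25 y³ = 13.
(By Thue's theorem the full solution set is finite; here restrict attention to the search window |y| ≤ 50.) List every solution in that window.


The equation is x³ - 25y³ = 13. For fixed y, x³ = 25·y³ + 13, so a solution requires the RHS to be a perfect cube.
Strategy: iterate y from -50 to 50, compute RHS = 25·y³ + 13, and check whether it is a (positive or negative) perfect cube.
Check small values of y:
  y = 0: RHS = 13 is not a perfect cube.
  y = 1: RHS = 38 is not a perfect cube.
  y = -1: RHS = -12 is not a perfect cube.
  y = 2: RHS = 213 is not a perfect cube.
  y = -2: RHS = -187 is not a perfect cube.
  y = 3: RHS = 688 is not a perfect cube.
  y = -3: RHS = -662 is not a perfect cube.
Continuing the search up to |y| = 50 finds no solutions either.
No (x, y) in the scanned range satisfies the equation.

No integer solutions with |y| ≤ 50.


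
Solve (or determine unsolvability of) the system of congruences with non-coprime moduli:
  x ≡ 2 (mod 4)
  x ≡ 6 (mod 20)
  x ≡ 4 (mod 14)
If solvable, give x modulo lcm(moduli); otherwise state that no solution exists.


Moduli 4, 20, 14 are not pairwise coprime, so CRT works modulo lcm(m_i) when all pairwise compatibility conditions hold.
Pairwise compatibility: gcd(m_i, m_j) must divide a_i - a_j for every pair.
Merge one congruence at a time:
  Start: x ≡ 2 (mod 4).
  Combine with x ≡ 6 (mod 20): gcd(4, 20) = 4; 6 - 2 = 4, which IS divisible by 4, so compatible.
    Write x = 2 + 4·t and substitute into x ≡ 6 (mod 20): 4·t ≡ 6 − 2 = 4 (mod 20).
    Divide the congruence (and modulus) by g = 4: 1·t ≡ 1 (mod 5).
    So t ≡ 1 (mod 5).
    Then x = 2 + 4·1 = 6, valid modulo lcm(4, 20) = 20: x ≡ 6 (mod 20).
  Combine with x ≡ 4 (mod 14): gcd(20, 14) = 2; 4 - 6 = -2, which IS divisible by 2, so compatible.
    Write x = 6 + 20·t and substitute into x ≡ 4 (mod 14): 20·t ≡ 4 − 6 = -2 (mod 14).
    Divide the congruence (and modulus) by g = 2: 10·t ≡ -1 (mod 7).
    Reduce coefficients mod 7: 3·t ≡ 6 (mod 7).
    The inverse of 3 mod 7 is 5 (since 3·5 = 15 = 2·7 + 1), so t ≡ 5·6 = 30 ≡ 2 (mod 7).
    Then x = 6 + 20·2 = 46, valid modulo lcm(20, 14) = 140: x ≡ 46 (mod 140).
Verify: 46 mod 4 = 2, 46 mod 20 = 6, 46 mod 14 = 4.

x ≡ 46 (mod 140).


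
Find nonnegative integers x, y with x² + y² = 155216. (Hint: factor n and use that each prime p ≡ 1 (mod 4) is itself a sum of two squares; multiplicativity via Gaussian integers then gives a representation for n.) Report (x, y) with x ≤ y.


Step 1: Factor n = 155216 = 2^4 · 89 · 109.
Step 2: Check the mod-4 condition on each prime factor: 2 = 2 (special); 89 ≡ 1 (mod 4), exponent 1; 109 ≡ 1 (mod 4), exponent 1.
All primes ≡ 3 (mod 4) appear to even exponent (or don't appear), so by the two-squares theorem n IS expressible as a sum of two squares.
Step 3: Build a representation. Group n = k² · m with k = 4 and m = 89 · 109 = 9701 (a product of primes ≡ 1 (mod 4)); a representation of m scales to one of n via (k·x)² + (k·y)² = k²(x² + y²). Each prime p ≡ 1 (mod 4) is itself a sum of two squares; find a² by testing p − a² for a perfect square:
  89: 89 − 1² = 88, 89 − 2² = 85, 89 − 3² = 80, 89 − 4² = 73, 89 − 5² = 64 = 8² ⇒ 89 = 5² + 8².
  109: 109 − 1² = 108, 109 − 2² = 105, 109 − 3² = 100 = 10² ⇒ 109 = 3² + 10².
  Combine using the Brahmagupta–Fibonacci identity (a² + b²)(c² + d²) = (ac − bd)² + (ad + bc)² = (ac + bd)² + (ad − bc)²:
  89 · 109 = 9701: from (5² + 8²)(3² + 10²), take (5·3 − 8·10, 5·10 + 8·3) = (15 − 80, 50 + 24) = (-65, 74); dropping signs (only squares matter) gives (65, 74); check 65² + 74² = 4225 + 5476 = 9701 ✓.
  Scale by k = 4: (4·65, 4·74) = (260, 296).
Step 4: Order so x ≤ y and verify: 260² + 296² = 67600 + 87616 = 155216 = n. ✓

n = 155216 = 260² + 296² (one valid representation with x ≤ y).


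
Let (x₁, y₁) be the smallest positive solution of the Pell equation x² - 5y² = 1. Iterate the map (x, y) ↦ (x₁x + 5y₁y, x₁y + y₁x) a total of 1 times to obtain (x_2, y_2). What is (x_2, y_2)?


Step 1: Find the fundamental solution (x₁, y₁) of x² - 5y² = 1.
  Expand √5 as a continued fraction. a₀ = ⌊√5⌋ = 2; iterate m_{k+1} = d_k·a_k − m_k, d_{k+1} = (5 − m_{k+1}²)/d_k, a_{k+1} = ⌊(a₀ + m_{k+1})/d_{k+1}⌋ (starting m₀ = 0, d₀ = 1), with convergents p_k = a_k·p_{k-1} + p_{k-2}, q_k = a_k·q_{k-1} + q_{k-2} (p₋₁ = 1, q₋₁ = 0):
  k = 0: a₀ = 2; p₀/q₀ = 2/1; p₀² − 5·q₀² = 4 − 5 = -1.
  k = 1: m = 2, d = 1, a = ⌊(2 + 2)/1⌋ = 4; p/q = (4·2 + 1)/(4·1 + 0) = 9/4; p² − 5·q² = 81 − 80 = 1.
  The first convergent with p² − 5·q² = 1 gives the fundamental solution (x₁, y₁) = (9, 4).
Step 2: Apply the recurrence (x_{n+1}, y_{n+1}) = (x₁x_n + 5y₁y_n, x₁y_n + y₁x_n) repeatedly.
  From (x_1, y_1) = (9, 4): x_2 = 9·9 + 5·4·4 = 161; y_2 = 9·4 + 4·9 = 72.
Step 3: Verify x_2² - 5·y_2² = 25921 - 25920 = 1 (should be 1). ✓

(x_1, y_1) = (9, 4); (x_2, y_2) = (161, 72).


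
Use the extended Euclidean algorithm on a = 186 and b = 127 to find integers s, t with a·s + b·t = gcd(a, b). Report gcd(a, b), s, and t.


Euclidean algorithm on (186, 127) — divide until remainder is 0:
  186 = 1 · 127 + 59
  127 = 2 · 59 + 9
  59 = 6 · 9 + 5
  9 = 1 · 5 + 4
  5 = 1 · 4 + 1
  4 = 4 · 1 + 0
gcd(186, 127) = 1.
Track Bezout coefficients alongside the remainders: start with r₀ = 186 = a·1 + b·0 (s = 1, t = 0) and r₁ = 127 = a·0 + b·1 (s = 0, t = 1); each new remainder r_{k+1} = r_{k-1} − q_k·r_k inherits s_{k+1} = s_{k-1} − q_k·s_k, t_{k+1} = t_{k-1} − q_k·t_k, so r_k = a·s_k + b·t_k at every step:
  q = 1: r = 59, s = 1 − 1·0 = 1, t = 0 − 1·1 = -1  (check: 186·1 + 127·(-1) = 59)
  q = 2: r = 9, s = 0 − 2·1 = -2, t = 1 − 2·(-1) = 3  (check: 186·(-2) + 127·3 = 9)
  q = 6: r = 5, s = 1 − 6·(-2) = 13, t = -1 − 6·3 = -19  (check: 186·13 + 127·(-19) = 5)
  q = 1: r = 4, s = -2 − 1·13 = -15, t = 3 − 1·(-19) = 22  (check: 186·(-15) + 127·22 = 4)
  q = 1: r = 1, s = 13 − 1·(-15) = 28, t = -19 − 1·22 = -41  (check: 186·28 + 127·(-41) = 1)
The row with r = 1 (the gcd) gives the Bezout coefficients s = 28, t = -41.
Result: 186 · (28) + 127 · (-41) = 1.

gcd(186, 127) = 1; s = 28, t = -41 (check: 186·28 + 127·(-41) = 1).


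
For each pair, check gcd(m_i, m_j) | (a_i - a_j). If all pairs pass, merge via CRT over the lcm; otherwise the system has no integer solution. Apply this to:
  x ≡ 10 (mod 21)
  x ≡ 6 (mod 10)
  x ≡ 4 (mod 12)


Moduli 21, 10, 12 are not pairwise coprime, so CRT works modulo lcm(m_i) when all pairwise compatibility conditions hold.
Pairwise compatibility: gcd(m_i, m_j) must divide a_i - a_j for every pair.
Merge one congruence at a time:
  Start: x ≡ 10 (mod 21).
  Combine with x ≡ 6 (mod 10): gcd(21, 10) = 1; 6 - 10 = -4, which IS divisible by 1, so compatible.
    Write x = 10 + 21·t and substitute into x ≡ 6 (mod 10): 21·t ≡ 6 − 10 = -4 (mod 10).
    Reduce coefficients mod 10: 1·t ≡ 6 (mod 10).
    So t ≡ 6 (mod 10).
    Then x = 10 + 21·6 = 136, valid modulo lcm(21, 10) = 210: x ≡ 136 (mod 210).
  Combine with x ≡ 4 (mod 12): gcd(210, 12) = 6; 4 - 136 = -132, which IS divisible by 6, so compatible.
    Write x = 136 + 210·t and substitute into x ≡ 4 (mod 12): 210·t ≡ 4 − 136 = -132 (mod 12).
    Divide the congruence (and modulus) by g = 6: 35·t ≡ -22 (mod 2).
    Reduce coefficients mod 2: 1·t ≡ 0 (mod 2).
    So t ≡ 0 (mod 2).
    Then x = 136 + 210·0 = 136, valid modulo lcm(210, 12) = 420: x ≡ 136 (mod 420).
Verify: 136 mod 21 = 10, 136 mod 10 = 6, 136 mod 12 = 4.

x ≡ 136 (mod 420).


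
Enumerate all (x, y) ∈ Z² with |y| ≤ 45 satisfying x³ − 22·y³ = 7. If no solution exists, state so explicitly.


The equation is x³ - 22y³ = 7. For fixed y, x³ = 22·y³ + 7, so a solution requires the RHS to be a perfect cube.
Strategy: iterate y from -45 to 45, compute RHS = 22·y³ + 7, and check whether it is a (positive or negative) perfect cube.
Check small values of y:
  y = 0: RHS = 7 is not a perfect cube.
  y = 1: RHS = 29 is not a perfect cube.
  y = -1: RHS = -15 is not a perfect cube.
  y = 2: RHS = 183 is not a perfect cube.
  y = -2: RHS = -169 is not a perfect cube.
  y = 3: RHS = 601 is not a perfect cube.
  y = -3: RHS = -587 is not a perfect cube.
Continuing the search up to |y| = 45 finds no solutions either.
No (x, y) in the scanned range satisfies the equation.

No integer solutions with |y| ≤ 45.


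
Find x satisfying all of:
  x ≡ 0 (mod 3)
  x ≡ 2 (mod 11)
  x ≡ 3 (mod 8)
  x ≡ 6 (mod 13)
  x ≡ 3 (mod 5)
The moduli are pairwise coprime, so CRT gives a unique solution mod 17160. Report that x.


Product of moduli M = 3 · 11 · 8 · 13 · 5 = 17160.
Merge one congruence at a time:
  Start: x ≡ 0 (mod 3).
  Combine with x ≡ 2 (mod 11); new modulus lcm = 33.
    Write x = 0 + 3·t and substitute into x ≡ 2 (mod 11): 3·t ≡ 2 − 0 = 2 (mod 11).
    The inverse of 3 mod 11 is 4 (since 3·4 = 12 = 1·11 + 1), so t ≡ 4·2 = 8 ≡ 8 (mod 11).
    Then x = 0 + 3·8 = 24, valid modulo lcm(3, 11) = 33: x ≡ 24 (mod 33).
  Combine with x ≡ 3 (mod 8); new modulus lcm = 264.
    Write x = 24 + 33·t and substitute into x ≡ 3 (mod 8): 33·t ≡ 3 − 24 = -21 (mod 8).
    Reduce coefficients mod 8: 1·t ≡ 3 (mod 8).
    So t ≡ 3 (mod 8).
    Then x = 24 + 33·3 = 123, valid modulo lcm(33, 8) = 264: x ≡ 123 (mod 264).
  Combine with x ≡ 6 (mod 13); new modulus lcm = 3432.
    Write x = 123 + 264·t and substitute into x ≡ 6 (mod 13): 264·t ≡ 6 − 123 = -117 (mod 13).
    Reduce coefficients mod 13: 4·t ≡ 0 (mod 13).
    The inverse of 4 mod 13 is 10 (since 4·10 = 40 = 3·13 + 1), so t ≡ 10·0 = 0 ≡ 0 (mod 13).
    Then x = 123 + 264·0 = 123, valid modulo lcm(264, 13) = 3432: x ≡ 123 (mod 3432).
  Combine with x ≡ 3 (mod 5); new modulus lcm = 17160.
    Write x = 123 + 3432·t and substitute into x ≡ 3 (mod 5): 3432·t ≡ 3 − 123 = -120 (mod 5).
    Reduce coefficients mod 5: 2·t ≡ 0 (mod 5).
    The inverse of 2 mod 5 is 3 (since 2·3 = 6 = 1·5 + 1), so t ≡ 3·0 = 0 ≡ 0 (mod 5).
    Then x = 123 + 3432·0 = 123, valid modulo lcm(3432, 5) = 17160: x ≡ 123 (mod 17160).
Verify against each original: 123 mod 3 = 0, 123 mod 11 = 2, 123 mod 8 = 3, 123 mod 13 = 6, 123 mod 5 = 3.

x ≡ 123 (mod 17160).


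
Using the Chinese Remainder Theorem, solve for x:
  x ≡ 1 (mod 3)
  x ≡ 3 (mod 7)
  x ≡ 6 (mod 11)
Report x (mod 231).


Moduli 3, 7, 11 are pairwise coprime; by CRT there is a unique solution modulo M = 3 · 7 · 11 = 231.
Solve pairwise, accumulating the modulus:
  Start with x ≡ 1 (mod 3).
  Combine with x ≡ 3 (mod 7): since gcd(3, 7) = 1, we get a unique residue mod 21.
    Write x = 1 + 3·t and substitute into x ≡ 3 (mod 7): 3·t ≡ 3 − 1 = 2 (mod 7).
    The inverse of 3 mod 7 is 5 (since 3·5 = 15 = 2·7 + 1), so t ≡ 5·2 = 10 ≡ 3 (mod 7).
    Then x = 1 + 3·3 = 10, valid modulo lcm(3, 7) = 21: x ≡ 10 (mod 21).
  Combine with x ≡ 6 (mod 11): since gcd(21, 11) = 1, we get a unique residue mod 231.
    Write x = 10 + 21·t and substitute into x ≡ 6 (mod 11): 21·t ≡ 6 − 10 = -4 (mod 11).
    Reduce coefficients mod 11: 10·t ≡ 7 (mod 11).
    The inverse of 10 mod 11 is 10 (since 10·10 = 100 = 9·11 + 1), so t ≡ 10·7 = 70 ≡ 4 (mod 11).
    Then x = 10 + 21·4 = 94, valid modulo lcm(21, 11) = 231: x ≡ 94 (mod 231).
Verify: 94 mod 3 = 1 ✓, 94 mod 7 = 3 ✓, 94 mod 11 = 6 ✓.

x ≡ 94 (mod 231).


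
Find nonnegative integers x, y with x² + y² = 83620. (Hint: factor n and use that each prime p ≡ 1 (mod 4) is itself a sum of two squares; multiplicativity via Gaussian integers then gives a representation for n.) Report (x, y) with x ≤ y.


Step 1: Factor n = 83620 = 2^2 · 5 · 37 · 113.
Step 2: Check the mod-4 condition on each prime factor: 2 = 2 (special); 5 ≡ 1 (mod 4), exponent 1; 37 ≡ 1 (mod 4), exponent 1; 113 ≡ 1 (mod 4), exponent 1.
All primes ≡ 3 (mod 4) appear to even exponent (or don't appear), so by the two-squares theorem n IS expressible as a sum of two squares.
Step 3: Build a representation. Group n = k² · m with k = 2 and m = 5 · 37 · 113 = 20905 (a product of primes ≡ 1 (mod 4)); a representation of m scales to one of n via (k·x)² + (k·y)² = k²(x² + y²). Each prime p ≡ 1 (mod 4) is itself a sum of two squares; find a² by testing p − a² for a perfect square:
  5: 5 − 1² = 4 = 2² ⇒ 5 = 1² + 2².
  37: 37 − 1² = 36 = 6² ⇒ 37 = 1² + 6².
  113: 113 − 1² = 112, 113 − 2² = 109, 113 − 3² = 104, 113 − 4² = 97, 113 − 5² = 88, 113 − 6² = 77, 113 − 7² = 64 = 8² ⇒ 113 = 7² + 8².
  Combine using the Brahmagupta–Fibonacci identity (a² + b²)(c² + d²) = (ac − bd)² + (ad + bc)² = (ac + bd)² + (ad − bc)²:
  5 · 37 = 185: from (1² + 2²)(1² + 6²), take (1·1 − 2·6, 1·6 + 2·1) = (1 − 12, 6 + 2) = (-11, 8); dropping signs (only squares matter) gives (11, 8); check 11² + 8² = 121 + 64 = 185 ✓.
  185 · 113 = 20905: from (11² + 8²)(7² + 8²), take (11·7 − 8·8, 11·8 + 8·7) = (77 − 64, 88 + 56) = (13, 144); check 13² + 144² = 169 + 20736 = 20905 ✓.
  Scale by k = 2: (2·13, 2·144) = (26, 288).
Step 4: Order so x ≤ y and verify: 26² + 288² = 676 + 82944 = 83620 = n. ✓

n = 83620 = 26² + 288² (one valid representation with x ≤ y).


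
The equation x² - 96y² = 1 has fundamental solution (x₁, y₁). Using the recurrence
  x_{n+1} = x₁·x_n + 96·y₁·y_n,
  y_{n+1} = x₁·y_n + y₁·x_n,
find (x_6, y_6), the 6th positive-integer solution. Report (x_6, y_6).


Step 1: Find the fundamental solution (x₁, y₁) of x² - 96y² = 1.
  Expand √96 as a continued fraction. a₀ = ⌊√96⌋ = 9; iterate m_{k+1} = d_k·a_k − m_k, d_{k+1} = (96 − m_{k+1}²)/d_k, a_{k+1} = ⌊(a₀ + m_{k+1})/d_{k+1}⌋ (starting m₀ = 0, d₀ = 1), with convergents p_k = a_k·p_{k-1} + p_{k-2}, q_k = a_k·q_{k-1} + q_{k-2} (p₋₁ = 1, q₋₁ = 0):
  k = 0: a₀ = 9; p₀/q₀ = 9/1; p₀² − 96·q₀² = 81 − 96 = -15.
  k = 1: m = 9, d = 15, a = ⌊(9 + 9)/15⌋ = 1; p/q = (1·9 + 1)/(1·1 + 0) = 10/1; p² − 96·q² = 100 − 96 = 4.
  k = 2: m = 6, d = 4, a = ⌊(9 + 6)/4⌋ = 3; p/q = (3·10 + 9)/(3·1 + 1) = 39/4; p² − 96·q² = 1521 − 1536 = -15.
  k = 3: m = 6, d = 15, a = ⌊(9 + 6)/15⌋ = 1; p/q = (1·39 + 10)/(1·4 + 1) = 49/5; p² − 96·q² = 2401 − 2400 = 1.
  The first convergent with p² − 96·q² = 1 gives the fundamental solution (x₁, y₁) = (49, 5).
Step 2: Apply the recurrence (x_{n+1}, y_{n+1}) = (x₁x_n + 96y₁y_n, x₁y_n + y₁x_n) repeatedly.
  From (x_1, y_1) = (49, 5): x_2 = 49·49 + 96·5·5 = 4801; y_2 = 49·5 + 5·49 = 490.
  From (x_2, y_2) = (4801, 490): x_3 = 49·4801 + 96·5·490 = 470449; y_3 = 49·490 + 5·4801 = 48015.
  From (x_3, y_3) = (470449, 48015): x_4 = 49·470449 + 96·5·48015 = 46099201; y_4 = 49·48015 + 5·470449 = 4704980.
  From (x_4, y_4) = (46099201, 4704980): x_5 = 49·46099201 + 96·5·4704980 = 4517251249; y_5 = 49·4704980 + 5·46099201 = 461040025.
  From (x_5, y_5) = (4517251249, 461040025): x_6 = 49·4517251249 + 96·5·461040025 = 442644523201; y_6 = 49·461040025 + 5·4517251249 = 45177217470.
Step 3: Verify x_6² - 96·y_6² = 195934173919840627286401 - 195934173919840627286400 = 1 (should be 1). ✓

(x_1, y_1) = (49, 5); (x_6, y_6) = (442644523201, 45177217470).


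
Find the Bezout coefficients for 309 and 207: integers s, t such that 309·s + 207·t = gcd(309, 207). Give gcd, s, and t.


Euclidean algorithm on (309, 207) — divide until remainder is 0:
  309 = 1 · 207 + 102
  207 = 2 · 102 + 3
  102 = 34 · 3 + 0
gcd(309, 207) = 3.
Track Bezout coefficients alongside the remainders: start with r₀ = 309 = a·1 + b·0 (s = 1, t = 0) and r₁ = 207 = a·0 + b·1 (s = 0, t = 1); each new remainder r_{k+1} = r_{k-1} − q_k·r_k inherits s_{k+1} = s_{k-1} − q_k·s_k, t_{k+1} = t_{k-1} − q_k·t_k, so r_k = a·s_k + b·t_k at every step:
  q = 1: r = 102, s = 1 − 1·0 = 1, t = 0 − 1·1 = -1  (check: 309·1 + 207·(-1) = 102)
  q = 2: r = 3, s = 0 − 2·1 = -2, t = 1 − 2·(-1) = 3  (check: 309·(-2) + 207·3 = 3)
The row with r = 3 (the gcd) gives the Bezout coefficients s = -2, t = 3.
Result: 309 · (-2) + 207 · (3) = 3.

gcd(309, 207) = 3; s = -2, t = 3 (check: 309·(-2) + 207·3 = 3).


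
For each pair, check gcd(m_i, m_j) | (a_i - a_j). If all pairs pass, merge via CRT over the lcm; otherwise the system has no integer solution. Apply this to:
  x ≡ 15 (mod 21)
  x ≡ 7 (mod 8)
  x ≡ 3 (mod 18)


Moduli 21, 8, 18 are not pairwise coprime, so CRT works modulo lcm(m_i) when all pairwise compatibility conditions hold.
Pairwise compatibility: gcd(m_i, m_j) must divide a_i - a_j for every pair.
Merge one congruence at a time:
  Start: x ≡ 15 (mod 21).
  Combine with x ≡ 7 (mod 8): gcd(21, 8) = 1; 7 - 15 = -8, which IS divisible by 1, so compatible.
    Write x = 15 + 21·t and substitute into x ≡ 7 (mod 8): 21·t ≡ 7 − 15 = -8 (mod 8).
    Reduce coefficients mod 8: 5·t ≡ 0 (mod 8).
    The inverse of 5 mod 8 is 5 (since 5·5 = 25 = 3·8 + 1), so t ≡ 5·0 = 0 ≡ 0 (mod 8).
    Then x = 15 + 21·0 = 15, valid modulo lcm(21, 8) = 168: x ≡ 15 (mod 168).
  Combine with x ≡ 3 (mod 18): gcd(168, 18) = 6; 3 - 15 = -12, which IS divisible by 6, so compatible.
    Write x = 15 + 168·t and substitute into x ≡ 3 (mod 18): 168·t ≡ 3 − 15 = -12 (mod 18).
    Divide the congruence (and modulus) by g = 6: 28·t ≡ -2 (mod 3).
    Reduce coefficients mod 3: 1·t ≡ 1 (mod 3).
    So t ≡ 1 (mod 3).
    Then x = 15 + 168·1 = 183, valid modulo lcm(168, 18) = 504: x ≡ 183 (mod 504).
Verify: 183 mod 21 = 15, 183 mod 8 = 7, 183 mod 18 = 3.

x ≡ 183 (mod 504).


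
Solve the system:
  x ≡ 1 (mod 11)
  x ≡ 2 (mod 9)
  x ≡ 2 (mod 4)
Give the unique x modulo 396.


Moduli 11, 9, 4 are pairwise coprime; by CRT there is a unique solution modulo M = 11 · 9 · 4 = 396.
Solve pairwise, accumulating the modulus:
  Start with x ≡ 1 (mod 11).
  Combine with x ≡ 2 (mod 9): since gcd(11, 9) = 1, we get a unique residue mod 99.
    Write x = 1 + 11·t and substitute into x ≡ 2 (mod 9): 11·t ≡ 2 − 1 = 1 (mod 9).
    Reduce coefficients mod 9: 2·t ≡ 1 (mod 9).
    The inverse of 2 mod 9 is 5 (since 2·5 = 10 = 1·9 + 1), so t ≡ 5·1 = 5 ≡ 5 (mod 9).
    Then x = 1 + 11·5 = 56, valid modulo lcm(11, 9) = 99: x ≡ 56 (mod 99).
  Combine with x ≡ 2 (mod 4): since gcd(99, 4) = 1, we get a unique residue mod 396.
    Write x = 56 + 99·t and substitute into x ≡ 2 (mod 4): 99·t ≡ 2 − 56 = -54 (mod 4).
    Reduce coefficients mod 4: 3·t ≡ 2 (mod 4).
    The inverse of 3 mod 4 is 3 (since 3·3 = 9 = 2·4 + 1), so t ≡ 3·2 = 6 ≡ 2 (mod 4).
    Then x = 56 + 99·2 = 254, valid modulo lcm(99, 4) = 396: x ≡ 254 (mod 396).
Verify: 254 mod 11 = 1 ✓, 254 mod 9 = 2 ✓, 254 mod 4 = 2 ✓.

x ≡ 254 (mod 396).


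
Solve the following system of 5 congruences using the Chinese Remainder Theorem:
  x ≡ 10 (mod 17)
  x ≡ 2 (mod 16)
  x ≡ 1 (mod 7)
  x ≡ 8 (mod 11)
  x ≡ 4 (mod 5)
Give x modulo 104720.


Product of moduli M = 17 · 16 · 7 · 11 · 5 = 104720.
Merge one congruence at a time:
  Start: x ≡ 10 (mod 17).
  Combine with x ≡ 2 (mod 16); new modulus lcm = 272.
    Write x = 10 + 17·t and substitute into x ≡ 2 (mod 16): 17·t ≡ 2 − 10 = -8 (mod 16).
    Reduce coefficients mod 16: 1·t ≡ 8 (mod 16).
    So t ≡ 8 (mod 16).
    Then x = 10 + 17·8 = 146, valid modulo lcm(17, 16) = 272: x ≡ 146 (mod 272).
  Combine with x ≡ 1 (mod 7); new modulus lcm = 1904.
    Write x = 146 + 272·t and substitute into x ≡ 1 (mod 7): 272·t ≡ 1 − 146 = -145 (mod 7).
    Reduce coefficients mod 7: 6·t ≡ 2 (mod 7).
    The inverse of 6 mod 7 is 6 (since 6·6 = 36 = 5·7 + 1), so t ≡ 6·2 = 12 ≡ 5 (mod 7).
    Then x = 146 + 272·5 = 1506, valid modulo lcm(272, 7) = 1904: x ≡ 1506 (mod 1904).
  Combine with x ≡ 8 (mod 11); new modulus lcm = 20944.
    Write x = 1506 + 1904·t and substitute into x ≡ 8 (mod 11): 1904·t ≡ 8 − 1506 = -1498 (mod 11).
    Reduce coefficients mod 11: 1·t ≡ 9 (mod 11).
    So t ≡ 9 (mod 11).
    Then x = 1506 + 1904·9 = 18642, valid modulo lcm(1904, 11) = 20944: x ≡ 18642 (mod 20944).
  Combine with x ≡ 4 (mod 5); new modulus lcm = 104720.
    Write x = 18642 + 20944·t and substitute into x ≡ 4 (mod 5): 20944·t ≡ 4 − 18642 = -18638 (mod 5).
    Reduce coefficients mod 5: 4·t ≡ 2 (mod 5).
    The inverse of 4 mod 5 is 4 (since 4·4 = 16 = 3·5 + 1), so t ≡ 4·2 = 8 ≡ 3 (mod 5).
    Then x = 18642 + 20944·3 = 81474, valid modulo lcm(20944, 5) = 104720: x ≡ 81474 (mod 104720).
Verify against each original: 81474 mod 17 = 10, 81474 mod 16 = 2, 81474 mod 7 = 1, 81474 mod 11 = 8, 81474 mod 5 = 4.

x ≡ 81474 (mod 104720).


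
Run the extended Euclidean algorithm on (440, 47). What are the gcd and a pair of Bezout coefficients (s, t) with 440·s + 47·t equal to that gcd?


Euclidean algorithm on (440, 47) — divide until remainder is 0:
  440 = 9 · 47 + 17
  47 = 2 · 17 + 13
  17 = 1 · 13 + 4
  13 = 3 · 4 + 1
  4 = 4 · 1 + 0
gcd(440, 47) = 1.
Track Bezout coefficients alongside the remainders: start with r₀ = 440 = a·1 + b·0 (s = 1, t = 0) and r₁ = 47 = a·0 + b·1 (s = 0, t = 1); each new remainder r_{k+1} = r_{k-1} − q_k·r_k inherits s_{k+1} = s_{k-1} − q_k·s_k, t_{k+1} = t_{k-1} − q_k·t_k, so r_k = a·s_k + b·t_k at every step:
  q = 9: r = 17, s = 1 − 9·0 = 1, t = 0 − 9·1 = -9  (check: 440·1 + 47·(-9) = 17)
  q = 2: r = 13, s = 0 − 2·1 = -2, t = 1 − 2·(-9) = 19  (check: 440·(-2) + 47·19 = 13)
  q = 1: r = 4, s = 1 − 1·(-2) = 3, t = -9 − 1·19 = -28  (check: 440·3 + 47·(-28) = 4)
  q = 3: r = 1, s = -2 − 3·3 = -11, t = 19 − 3·(-28) = 103  (check: 440·(-11) + 47·103 = 1)
The row with r = 1 (the gcd) gives the Bezout coefficients s = -11, t = 103.
Result: 440 · (-11) + 47 · (103) = 1.

gcd(440, 47) = 1; s = -11, t = 103 (check: 440·(-11) + 47·103 = 1).


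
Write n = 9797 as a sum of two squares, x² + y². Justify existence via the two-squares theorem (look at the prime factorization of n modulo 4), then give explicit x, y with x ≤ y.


Step 1: Factor n = 9797 = 97 · 101.
Step 2: Check the mod-4 condition on each prime factor: 97 ≡ 1 (mod 4), exponent 1; 101 ≡ 1 (mod 4), exponent 1.
All primes ≡ 3 (mod 4) appear to even exponent (or don't appear), so by the two-squares theorem n IS expressible as a sum of two squares.
Step 3: Build a representation. Here n = 97 · 101 is a product of primes ≡ 1 (mod 4). Each prime p ≡ 1 (mod 4) is itself a sum of two squares; find a² by testing p − a² for a perfect square:
  97: 97 − 1² = 96, 97 − 2² = 93, 97 − 3² = 88, 97 − 4² = 81 = 9² ⇒ 97 = 4² + 9².
  101: 101 − 1² = 100 = 10² ⇒ 101 = 1² + 10².
  Combine using the Brahmagupta–Fibonacci identity (a² + b²)(c² + d²) = (ac − bd)² + (ad + bc)² = (ac + bd)² + (ad − bc)²:
  97 · 101 = 9797: from (4² + 9²)(1² + 10²), take (4·1 − 9·10, 4·10 + 9·1) = (4 − 90, 40 + 9) = (-86, 49); dropping signs (only squares matter) gives (86, 49); check 86² + 49² = 7396 + 2401 = 9797 ✓.
Step 4: Order so x ≤ y and verify: 49² + 86² = 2401 + 7396 = 9797 = n. ✓

n = 9797 = 49² + 86² (one valid representation with x ≤ y).


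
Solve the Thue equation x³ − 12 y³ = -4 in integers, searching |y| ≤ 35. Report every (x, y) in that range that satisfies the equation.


The equation is x³ - 12y³ = -4. For fixed y, x³ = 12·y³ − 4, so a solution requires the RHS to be a perfect cube.
Strategy: iterate y from -35 to 35, compute RHS = 12·y³ − 4, and check whether it is a (positive or negative) perfect cube.
Check small values of y:
  y = 0: RHS = -4 is not a perfect cube.
  y = 1: RHS = 8 = (2)³ ⇒ x = 2 works.
  y = -1: RHS = -16 is not a perfect cube.
  y = 2: RHS = 92 is not a perfect cube.
  y = -2: RHS = -100 is not a perfect cube.
  y = 3: RHS = 320 is not a perfect cube.
  y = -3: RHS = -328 is not a perfect cube.
Continuing the search up to |y| = 35 finds no further solutions beyond those listed.
Collected solutions: (2, 1).

Solutions (with |y| ≤ 35): (2, 1).


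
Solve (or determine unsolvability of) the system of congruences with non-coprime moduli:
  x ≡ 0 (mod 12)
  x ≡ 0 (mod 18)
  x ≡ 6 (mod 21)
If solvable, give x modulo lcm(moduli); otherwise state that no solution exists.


Moduli 12, 18, 21 are not pairwise coprime, so CRT works modulo lcm(m_i) when all pairwise compatibility conditions hold.
Pairwise compatibility: gcd(m_i, m_j) must divide a_i - a_j for every pair.
Merge one congruence at a time:
  Start: x ≡ 0 (mod 12).
  Combine with x ≡ 0 (mod 18): gcd(12, 18) = 6; 0 - 0 = 0, which IS divisible by 6, so compatible.
    Write x = 0 + 12·t and substitute into x ≡ 0 (mod 18): 12·t ≡ 0 − 0 = 0 (mod 18).
    Divide the congruence (and modulus) by g = 6: 2·t ≡ 0 (mod 3).
    The inverse of 2 mod 3 is 2 (since 2·2 = 4 = 1·3 + 1), so t ≡ 2·0 = 0 ≡ 0 (mod 3).
    Then x = 0 + 12·0 = 0, valid modulo lcm(12, 18) = 36: x ≡ 0 (mod 36).
  Combine with x ≡ 6 (mod 21): gcd(36, 21) = 3; 6 - 0 = 6, which IS divisible by 3, so compatible.
    Write x = 0 + 36·t and substitute into x ≡ 6 (mod 21): 36·t ≡ 6 − 0 = 6 (mod 21).
    Divide the congruence (and modulus) by g = 3: 12·t ≡ 2 (mod 7).
    Reduce coefficients mod 7: 5·t ≡ 2 (mod 7).
    The inverse of 5 mod 7 is 3 (since 5·3 = 15 = 2·7 + 1), so t ≡ 3·2 = 6 ≡ 6 (mod 7).
    Then x = 0 + 36·6 = 216, valid modulo lcm(36, 21) = 252: x ≡ 216 (mod 252).
Verify: 216 mod 12 = 0, 216 mod 18 = 0, 216 mod 21 = 6.

x ≡ 216 (mod 252).
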